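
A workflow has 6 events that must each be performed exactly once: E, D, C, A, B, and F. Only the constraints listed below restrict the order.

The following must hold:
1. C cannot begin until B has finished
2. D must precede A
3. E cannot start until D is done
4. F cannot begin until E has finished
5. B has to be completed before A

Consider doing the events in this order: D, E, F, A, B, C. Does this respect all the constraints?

In the proposed order, A appears before B.
But one of the constraints requires B before A, so this ordering violates it.

No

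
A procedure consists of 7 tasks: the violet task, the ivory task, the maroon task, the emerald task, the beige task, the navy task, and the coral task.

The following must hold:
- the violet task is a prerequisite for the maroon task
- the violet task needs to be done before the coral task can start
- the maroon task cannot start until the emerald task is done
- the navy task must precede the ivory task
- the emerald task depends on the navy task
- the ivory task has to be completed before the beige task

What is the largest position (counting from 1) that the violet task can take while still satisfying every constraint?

5

Following every chain forward from the violet task, the tasks that must come later are the maroon task, the coral task — 2 of them.
So at least 2 tasks follow the violet task, putting the violet task no later than position 5. That position is achievable by scheduling everything else first.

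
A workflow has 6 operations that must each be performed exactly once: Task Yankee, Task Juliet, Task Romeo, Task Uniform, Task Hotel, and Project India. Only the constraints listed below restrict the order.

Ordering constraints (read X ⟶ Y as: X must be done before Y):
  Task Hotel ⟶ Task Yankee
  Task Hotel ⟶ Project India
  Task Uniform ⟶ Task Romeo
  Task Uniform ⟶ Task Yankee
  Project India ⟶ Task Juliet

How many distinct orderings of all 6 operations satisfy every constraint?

The operations with no prerequisites are Task Uniform, Task Hotel; any of them can be placed first.
Enumerating by repeatedly choosing an available operation (one whose prerequisites are all placed) gives 35 distinct complete orderings.

35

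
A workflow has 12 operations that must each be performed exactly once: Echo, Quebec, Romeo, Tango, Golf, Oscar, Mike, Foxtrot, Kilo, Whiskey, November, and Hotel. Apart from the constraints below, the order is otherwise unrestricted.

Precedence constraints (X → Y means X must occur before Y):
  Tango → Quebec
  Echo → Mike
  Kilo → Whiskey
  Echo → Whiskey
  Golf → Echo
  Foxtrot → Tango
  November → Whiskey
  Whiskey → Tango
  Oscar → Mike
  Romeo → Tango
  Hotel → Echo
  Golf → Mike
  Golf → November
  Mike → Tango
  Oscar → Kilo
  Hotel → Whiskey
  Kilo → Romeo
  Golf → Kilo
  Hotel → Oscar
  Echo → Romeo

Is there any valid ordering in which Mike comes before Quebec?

Yes

Every valid ordering already has Mike before Quebec (the constraints require it), so in particular at least one does.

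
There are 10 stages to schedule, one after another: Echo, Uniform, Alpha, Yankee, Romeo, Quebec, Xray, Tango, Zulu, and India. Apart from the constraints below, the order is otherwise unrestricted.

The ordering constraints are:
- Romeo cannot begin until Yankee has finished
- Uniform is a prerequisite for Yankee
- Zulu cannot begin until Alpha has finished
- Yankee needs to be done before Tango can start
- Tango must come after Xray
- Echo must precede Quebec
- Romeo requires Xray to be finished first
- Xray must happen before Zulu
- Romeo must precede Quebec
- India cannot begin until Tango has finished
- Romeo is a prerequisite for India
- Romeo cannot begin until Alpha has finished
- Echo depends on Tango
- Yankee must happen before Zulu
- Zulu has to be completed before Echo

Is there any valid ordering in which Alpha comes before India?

Every valid ordering already has Alpha before India (the constraints require it), so in particular at least one does.

Yes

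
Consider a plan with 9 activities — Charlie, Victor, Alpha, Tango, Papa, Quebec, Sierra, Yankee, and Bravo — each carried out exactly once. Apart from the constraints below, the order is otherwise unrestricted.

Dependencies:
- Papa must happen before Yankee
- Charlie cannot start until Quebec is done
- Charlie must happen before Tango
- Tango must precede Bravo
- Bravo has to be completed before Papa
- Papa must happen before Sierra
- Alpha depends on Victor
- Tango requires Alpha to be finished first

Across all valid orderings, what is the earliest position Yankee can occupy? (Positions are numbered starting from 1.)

8

The activities that are forced before Yankee, directly or transitively, are Charlie, Victor, Alpha, Tango, Papa, Quebec, Bravo. That's 7 activities.
With 7 mandatory predecessors, the earliest Yankee can sit is position 7+1 = 8, and placing just those 7 first achieves it.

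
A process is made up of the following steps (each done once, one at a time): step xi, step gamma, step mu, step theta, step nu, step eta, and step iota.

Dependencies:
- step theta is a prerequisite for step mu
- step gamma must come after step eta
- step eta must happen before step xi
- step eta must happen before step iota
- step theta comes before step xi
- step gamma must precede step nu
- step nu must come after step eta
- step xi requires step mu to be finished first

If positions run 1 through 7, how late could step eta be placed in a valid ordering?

3

The steps that are forced after step eta, directly or by a chain of constraints, are step xi, step gamma, step nu, step iota. That's 4 steps.
With 4 mandatory successors out of 7 steps total, the latest slot for step eta is 7−4 = 3, and it's reachable by doing all non-successors before step eta.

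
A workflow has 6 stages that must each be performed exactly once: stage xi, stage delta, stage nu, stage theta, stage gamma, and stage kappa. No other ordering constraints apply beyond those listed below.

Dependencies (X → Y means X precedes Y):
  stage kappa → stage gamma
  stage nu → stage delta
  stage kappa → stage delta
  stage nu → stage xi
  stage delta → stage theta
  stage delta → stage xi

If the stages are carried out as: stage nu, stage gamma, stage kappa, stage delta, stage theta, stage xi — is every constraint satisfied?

No

In the proposed order, stage gamma appears before stage kappa.
That contradicts the constraint that stage kappa must precede stage gamma.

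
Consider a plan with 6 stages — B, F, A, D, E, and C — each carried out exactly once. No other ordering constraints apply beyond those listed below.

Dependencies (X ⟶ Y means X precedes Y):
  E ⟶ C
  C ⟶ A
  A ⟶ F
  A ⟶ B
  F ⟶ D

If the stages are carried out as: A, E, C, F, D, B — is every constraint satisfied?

No

The sequence places A ahead of C.
Since C is required before A, the ordering is invalid.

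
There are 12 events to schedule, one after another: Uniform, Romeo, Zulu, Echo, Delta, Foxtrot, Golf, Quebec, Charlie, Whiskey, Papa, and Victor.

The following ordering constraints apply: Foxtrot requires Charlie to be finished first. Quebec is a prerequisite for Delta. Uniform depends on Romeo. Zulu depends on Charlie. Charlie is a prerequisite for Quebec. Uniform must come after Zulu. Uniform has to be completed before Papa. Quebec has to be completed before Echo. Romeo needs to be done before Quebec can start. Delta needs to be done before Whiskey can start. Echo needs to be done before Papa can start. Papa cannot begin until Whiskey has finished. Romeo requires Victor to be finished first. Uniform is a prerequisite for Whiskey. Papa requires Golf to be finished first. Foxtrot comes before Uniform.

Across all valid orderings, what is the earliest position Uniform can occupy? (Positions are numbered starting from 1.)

6

Every event that must precede Uniform has to come before it. Tracing all chains that end at Uniform, those events are: Romeo, Zulu, Foxtrot, Charlie, Victor — 5 in total.
So at minimum 5 events come before Uniform, putting Uniform no earlier than position 6. That position is achievable by scheduling exactly those predecessors first.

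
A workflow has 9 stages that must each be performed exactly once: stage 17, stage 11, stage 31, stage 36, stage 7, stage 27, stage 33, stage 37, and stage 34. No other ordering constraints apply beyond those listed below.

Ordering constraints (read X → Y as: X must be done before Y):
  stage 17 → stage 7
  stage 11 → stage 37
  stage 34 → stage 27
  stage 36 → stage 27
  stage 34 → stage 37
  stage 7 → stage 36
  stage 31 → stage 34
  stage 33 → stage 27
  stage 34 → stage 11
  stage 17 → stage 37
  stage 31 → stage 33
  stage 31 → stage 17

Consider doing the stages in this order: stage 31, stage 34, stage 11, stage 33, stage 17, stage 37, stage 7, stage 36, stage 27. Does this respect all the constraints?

Every stated constraint is respected: stage 34 sits at position 2, ahead of stage 27 at position 9, and each of the other listed pairs likewise has the predecessor earlier in the sequence.

Yes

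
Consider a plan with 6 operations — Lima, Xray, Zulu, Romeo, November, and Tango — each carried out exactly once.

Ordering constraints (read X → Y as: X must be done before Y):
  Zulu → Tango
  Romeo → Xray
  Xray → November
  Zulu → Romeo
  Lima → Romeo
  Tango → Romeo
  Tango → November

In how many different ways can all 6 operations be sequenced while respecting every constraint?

The operations with no prerequisites are Lima, Zulu; any of them can be placed first.
Enumerating by repeatedly choosing an available operation (one whose prerequisites are all placed) gives 3 distinct complete orderings.

3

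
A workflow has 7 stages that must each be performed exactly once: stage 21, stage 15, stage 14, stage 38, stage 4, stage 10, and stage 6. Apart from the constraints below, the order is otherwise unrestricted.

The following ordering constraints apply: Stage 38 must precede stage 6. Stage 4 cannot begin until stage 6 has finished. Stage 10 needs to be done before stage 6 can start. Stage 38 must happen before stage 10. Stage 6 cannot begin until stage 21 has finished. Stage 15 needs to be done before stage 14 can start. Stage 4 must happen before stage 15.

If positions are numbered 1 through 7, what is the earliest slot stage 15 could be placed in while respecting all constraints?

Every stage that must precede stage 15 has to come before it. Tracing all chains that end at stage 15, those stages are: stage 21, stage 38, stage 4, stage 10, stage 6 — 5 in total.
So at minimum 5 stages come before stage 15, putting stage 15 no earlier than position 6. That position is achievable by scheduling exactly those predecessors first.

6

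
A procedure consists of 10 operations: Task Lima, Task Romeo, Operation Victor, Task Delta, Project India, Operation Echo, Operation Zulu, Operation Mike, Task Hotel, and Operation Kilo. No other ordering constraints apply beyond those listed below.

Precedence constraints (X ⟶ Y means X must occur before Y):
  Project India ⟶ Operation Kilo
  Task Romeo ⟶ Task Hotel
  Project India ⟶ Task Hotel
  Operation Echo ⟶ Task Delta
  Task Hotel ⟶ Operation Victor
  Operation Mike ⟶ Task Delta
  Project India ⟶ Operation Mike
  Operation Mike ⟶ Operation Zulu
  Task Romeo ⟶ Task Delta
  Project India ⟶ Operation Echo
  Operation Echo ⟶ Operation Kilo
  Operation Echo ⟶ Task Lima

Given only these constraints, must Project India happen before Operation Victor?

Yes

Tracing the constraints gives a chain: Project India → Task Hotel → Operation Victor.
So Project India must precede Operation Victor in any valid ordering.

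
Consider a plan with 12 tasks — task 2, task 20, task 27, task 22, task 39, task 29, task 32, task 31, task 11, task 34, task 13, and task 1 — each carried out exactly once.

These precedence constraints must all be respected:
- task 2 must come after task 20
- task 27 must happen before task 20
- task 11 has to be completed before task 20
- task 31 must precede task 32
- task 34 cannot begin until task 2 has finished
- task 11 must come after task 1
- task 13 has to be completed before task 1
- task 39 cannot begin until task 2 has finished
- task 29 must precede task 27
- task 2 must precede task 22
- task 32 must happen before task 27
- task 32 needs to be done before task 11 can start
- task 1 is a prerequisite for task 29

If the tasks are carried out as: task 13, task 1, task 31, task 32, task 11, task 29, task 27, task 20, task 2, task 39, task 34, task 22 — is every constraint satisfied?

Yes

Checking each listed constraint against this order: for instance, task 1 is in position 2 and task 29 in position 6, so that constraint holds — and the remaining constraints check out the same way.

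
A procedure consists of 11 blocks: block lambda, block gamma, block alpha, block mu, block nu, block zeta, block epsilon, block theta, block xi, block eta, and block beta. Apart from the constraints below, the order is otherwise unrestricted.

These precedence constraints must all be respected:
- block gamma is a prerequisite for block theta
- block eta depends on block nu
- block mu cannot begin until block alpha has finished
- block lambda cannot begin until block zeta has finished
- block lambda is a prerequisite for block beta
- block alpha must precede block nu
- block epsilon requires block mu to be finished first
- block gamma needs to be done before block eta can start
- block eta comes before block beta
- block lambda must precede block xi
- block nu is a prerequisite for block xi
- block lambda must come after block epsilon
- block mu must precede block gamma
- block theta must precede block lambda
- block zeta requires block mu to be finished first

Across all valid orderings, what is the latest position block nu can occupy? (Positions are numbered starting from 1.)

8

Following every chain forward from block nu, the blocks that must come later are block xi, block eta, block beta — 3 of them.
With 3 mandatory successors out of 11 blocks total, the latest slot for block nu is 11−3 = 8, and it's reachable by doing all non-successors before block nu.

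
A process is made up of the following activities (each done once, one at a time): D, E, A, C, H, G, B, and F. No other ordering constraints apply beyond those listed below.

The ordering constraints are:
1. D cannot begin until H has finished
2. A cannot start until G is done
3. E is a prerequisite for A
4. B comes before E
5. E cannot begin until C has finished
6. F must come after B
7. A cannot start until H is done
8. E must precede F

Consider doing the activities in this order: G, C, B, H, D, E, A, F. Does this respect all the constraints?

Yes

Every stated constraint is respected: G sits at position 1, ahead of A at position 7, and each of the other listed pairs likewise has the predecessor earlier in the sequence.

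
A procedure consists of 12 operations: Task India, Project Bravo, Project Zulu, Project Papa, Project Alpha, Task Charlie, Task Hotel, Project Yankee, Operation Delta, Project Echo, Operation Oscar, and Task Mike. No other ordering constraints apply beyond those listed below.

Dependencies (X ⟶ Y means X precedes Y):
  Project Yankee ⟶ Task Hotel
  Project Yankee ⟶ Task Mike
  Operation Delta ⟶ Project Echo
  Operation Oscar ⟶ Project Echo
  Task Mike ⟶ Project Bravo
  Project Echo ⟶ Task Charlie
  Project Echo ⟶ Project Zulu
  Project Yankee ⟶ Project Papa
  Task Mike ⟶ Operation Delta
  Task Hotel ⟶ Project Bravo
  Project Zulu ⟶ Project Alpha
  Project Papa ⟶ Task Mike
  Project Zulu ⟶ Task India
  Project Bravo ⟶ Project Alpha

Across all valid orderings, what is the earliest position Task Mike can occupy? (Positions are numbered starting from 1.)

3

The operations that are forced before Task Mike, directly or transitively, are Project Papa, Project Yankee. That's 2 operations.
With 2 mandatory predecessors, the earliest Task Mike can sit is position 2+1 = 3, and placing just those 2 first achieves it.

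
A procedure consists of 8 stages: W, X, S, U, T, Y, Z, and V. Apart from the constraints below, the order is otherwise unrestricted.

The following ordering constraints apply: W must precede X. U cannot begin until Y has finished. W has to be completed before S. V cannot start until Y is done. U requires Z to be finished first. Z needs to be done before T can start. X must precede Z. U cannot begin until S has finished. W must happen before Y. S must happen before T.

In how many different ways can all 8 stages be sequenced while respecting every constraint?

114

Only W has no prerequisites, so it must go first.
Enumerating by repeatedly choosing an available stage (one whose prerequisites are all placed) gives 114 distinct complete orderings.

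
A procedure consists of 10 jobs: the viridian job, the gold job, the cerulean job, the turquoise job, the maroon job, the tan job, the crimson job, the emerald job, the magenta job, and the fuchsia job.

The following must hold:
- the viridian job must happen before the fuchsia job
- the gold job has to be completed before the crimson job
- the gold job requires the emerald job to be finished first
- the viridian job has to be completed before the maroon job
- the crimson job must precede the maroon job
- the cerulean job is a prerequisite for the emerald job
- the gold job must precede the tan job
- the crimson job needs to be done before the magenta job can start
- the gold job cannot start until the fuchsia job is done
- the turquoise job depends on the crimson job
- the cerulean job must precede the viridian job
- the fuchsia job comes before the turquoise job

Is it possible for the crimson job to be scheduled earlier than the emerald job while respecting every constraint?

The constraints give a chain the emerald job → the gold job → the crimson job, which forces the emerald job before the crimson job.
Hence the crimson job can never be scheduled before the emerald job.

No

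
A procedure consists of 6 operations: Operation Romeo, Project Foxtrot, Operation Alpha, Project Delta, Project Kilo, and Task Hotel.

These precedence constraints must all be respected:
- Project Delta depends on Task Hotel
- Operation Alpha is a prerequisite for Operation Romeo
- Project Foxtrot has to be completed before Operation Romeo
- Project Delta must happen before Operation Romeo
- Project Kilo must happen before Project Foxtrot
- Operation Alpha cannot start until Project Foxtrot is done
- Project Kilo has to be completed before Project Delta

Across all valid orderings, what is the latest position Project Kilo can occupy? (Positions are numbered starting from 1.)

2

Every operation that must follow Project Kilo has to come after it. Tracing all chains starting from Project Kilo, those operations are: Operation Romeo, Project Foxtrot, Operation Alpha, Project Delta — 4 in total.
With 4 mandatory successors out of 6 operations total, the latest slot for Project Kilo is 6−4 = 2, and it's reachable by doing all non-successors before Project Kilo.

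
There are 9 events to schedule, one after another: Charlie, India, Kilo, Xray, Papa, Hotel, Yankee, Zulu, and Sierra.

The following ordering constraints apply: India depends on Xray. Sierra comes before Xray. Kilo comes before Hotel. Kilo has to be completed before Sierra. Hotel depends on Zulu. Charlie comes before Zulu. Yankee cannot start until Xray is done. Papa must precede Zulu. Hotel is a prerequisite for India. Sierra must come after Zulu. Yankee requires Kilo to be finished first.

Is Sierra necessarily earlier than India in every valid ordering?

Following the dependencies: Sierra → Xray → India.
That forces Sierra before India in every valid schedule.

Yes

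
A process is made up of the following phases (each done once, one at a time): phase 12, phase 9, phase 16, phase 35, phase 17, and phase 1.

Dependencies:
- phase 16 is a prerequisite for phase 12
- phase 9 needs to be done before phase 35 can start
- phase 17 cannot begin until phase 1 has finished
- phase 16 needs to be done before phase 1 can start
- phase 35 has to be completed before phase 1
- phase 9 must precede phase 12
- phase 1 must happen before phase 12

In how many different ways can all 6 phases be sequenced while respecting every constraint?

6

2 phases have no prerequisites (phase 9, phase 16), so any of them could come first.
Enumerating by repeatedly choosing an available phase (one whose prerequisites are all placed) gives 6 distinct complete orderings.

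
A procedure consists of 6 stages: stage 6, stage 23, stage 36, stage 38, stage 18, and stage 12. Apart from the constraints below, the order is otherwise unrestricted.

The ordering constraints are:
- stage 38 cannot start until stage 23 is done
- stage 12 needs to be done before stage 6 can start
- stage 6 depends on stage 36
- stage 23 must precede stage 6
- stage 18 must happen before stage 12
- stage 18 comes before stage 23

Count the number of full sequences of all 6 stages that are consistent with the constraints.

23

The stages with no prerequisites are stage 36, stage 18; any of them can be placed first.
Systematically extending each partial ordering one stage at a time and counting, there are 23 complete orderings.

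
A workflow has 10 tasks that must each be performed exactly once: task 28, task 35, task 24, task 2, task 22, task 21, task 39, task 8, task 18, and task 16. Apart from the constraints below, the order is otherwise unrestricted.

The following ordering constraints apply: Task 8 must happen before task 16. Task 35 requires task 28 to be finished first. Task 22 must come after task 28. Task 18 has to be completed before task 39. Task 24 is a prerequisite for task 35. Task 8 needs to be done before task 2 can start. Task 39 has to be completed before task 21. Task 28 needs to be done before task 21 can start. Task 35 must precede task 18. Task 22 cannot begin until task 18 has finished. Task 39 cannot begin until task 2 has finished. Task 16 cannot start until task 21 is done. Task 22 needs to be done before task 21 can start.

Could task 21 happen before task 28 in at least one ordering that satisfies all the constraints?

Following task 28 → task 21, task 28 must precede task 21 in every valid ordering.
Hence task 21 can never be scheduled before task 28.

No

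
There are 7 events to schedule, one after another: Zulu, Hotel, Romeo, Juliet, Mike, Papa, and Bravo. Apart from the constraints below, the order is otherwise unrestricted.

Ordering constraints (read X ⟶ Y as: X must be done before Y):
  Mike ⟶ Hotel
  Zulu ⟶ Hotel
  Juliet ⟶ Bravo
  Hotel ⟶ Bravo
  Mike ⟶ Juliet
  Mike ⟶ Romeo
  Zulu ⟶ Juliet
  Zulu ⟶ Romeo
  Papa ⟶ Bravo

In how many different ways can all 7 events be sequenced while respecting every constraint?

92

The events with no prerequisites are Zulu, Mike, Papa; any of them can be placed first.
Counting all ways to extend the partial order to a total order gives 92.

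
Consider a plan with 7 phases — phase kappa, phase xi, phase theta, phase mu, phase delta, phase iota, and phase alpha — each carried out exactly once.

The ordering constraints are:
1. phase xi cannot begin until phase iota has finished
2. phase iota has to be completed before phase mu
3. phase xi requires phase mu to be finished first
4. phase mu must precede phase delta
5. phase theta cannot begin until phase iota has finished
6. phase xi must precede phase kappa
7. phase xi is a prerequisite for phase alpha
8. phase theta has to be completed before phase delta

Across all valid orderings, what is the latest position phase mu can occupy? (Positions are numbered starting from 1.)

Following every chain forward from phase mu, the phases that must come later are phase kappa, phase xi, phase delta, phase alpha — 4 of them.
So at least 4 phases follow phase mu, putting phase mu no later than position 3. That position is achievable by scheduling everything else first.

3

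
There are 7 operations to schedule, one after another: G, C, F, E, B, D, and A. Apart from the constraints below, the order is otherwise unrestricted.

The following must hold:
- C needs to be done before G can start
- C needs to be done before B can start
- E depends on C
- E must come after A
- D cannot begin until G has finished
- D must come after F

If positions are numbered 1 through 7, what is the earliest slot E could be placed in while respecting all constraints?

Every operation that must precede E has to come before it. Tracing all chains that end at E, those operations are: C, A — 2 in total.
With 2 mandatory predecessors, the earliest E can sit is position 2+1 = 3, and placing just those 2 first achieves it.

3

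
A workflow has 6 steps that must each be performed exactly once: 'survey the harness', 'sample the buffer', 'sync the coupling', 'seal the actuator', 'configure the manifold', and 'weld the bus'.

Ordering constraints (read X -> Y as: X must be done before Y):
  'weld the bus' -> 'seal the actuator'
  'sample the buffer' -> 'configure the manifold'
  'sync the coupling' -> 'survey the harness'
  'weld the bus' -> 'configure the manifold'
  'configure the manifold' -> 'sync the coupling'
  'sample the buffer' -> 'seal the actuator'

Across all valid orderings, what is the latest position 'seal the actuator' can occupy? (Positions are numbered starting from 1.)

'seal the actuator' has no required successors, so nothing stops it from going last (position 6).

6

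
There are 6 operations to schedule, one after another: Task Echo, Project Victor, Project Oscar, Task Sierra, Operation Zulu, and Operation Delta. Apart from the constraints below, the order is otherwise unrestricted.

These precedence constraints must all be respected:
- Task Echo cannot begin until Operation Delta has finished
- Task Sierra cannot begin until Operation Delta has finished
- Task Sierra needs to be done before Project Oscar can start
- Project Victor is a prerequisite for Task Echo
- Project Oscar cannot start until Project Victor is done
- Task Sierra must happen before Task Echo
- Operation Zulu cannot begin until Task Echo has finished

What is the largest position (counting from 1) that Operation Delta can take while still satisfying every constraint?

Following every chain forward from Operation Delta, the operations that must come later are Task Echo, Project Oscar, Task Sierra, Operation Zulu — 4 of them.
So at least 4 operations follow Operation Delta, putting Operation Delta no later than position 2. That position is achievable by scheduling everything else first.

2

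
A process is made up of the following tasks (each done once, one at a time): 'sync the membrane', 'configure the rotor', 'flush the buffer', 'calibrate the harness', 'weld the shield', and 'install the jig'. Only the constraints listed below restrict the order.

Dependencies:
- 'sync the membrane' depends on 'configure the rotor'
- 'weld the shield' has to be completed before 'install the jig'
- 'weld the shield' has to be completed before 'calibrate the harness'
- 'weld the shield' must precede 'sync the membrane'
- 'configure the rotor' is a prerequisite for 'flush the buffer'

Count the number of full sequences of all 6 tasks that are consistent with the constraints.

The tasks with no prerequisites are 'configure the rotor', 'weld the shield'; any of them can be placed first.
Systematically extending each partial ordering one task at a time and counting, there are 70 complete orderings.

70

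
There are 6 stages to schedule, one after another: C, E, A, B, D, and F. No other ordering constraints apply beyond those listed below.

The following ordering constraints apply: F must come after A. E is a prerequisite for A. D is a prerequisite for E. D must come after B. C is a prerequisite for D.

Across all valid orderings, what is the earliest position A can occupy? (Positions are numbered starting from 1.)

5

Every stage that must precede A has to come before it. Tracing all chains that end at A, those stages are: C, E, B, D — 4 in total.
So at minimum 4 stages come before A, putting A no earlier than position 5. That position is achievable by scheduling exactly those predecessors first.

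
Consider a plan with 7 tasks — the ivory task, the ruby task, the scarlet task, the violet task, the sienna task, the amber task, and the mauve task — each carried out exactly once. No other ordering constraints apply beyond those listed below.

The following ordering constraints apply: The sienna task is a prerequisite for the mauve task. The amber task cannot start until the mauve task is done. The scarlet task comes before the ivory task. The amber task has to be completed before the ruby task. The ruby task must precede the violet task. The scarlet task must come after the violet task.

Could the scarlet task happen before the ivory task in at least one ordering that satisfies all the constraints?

The constraints force the scarlet task before the ivory task, so yes — every valid ordering has the scarlet task earlier.

Yes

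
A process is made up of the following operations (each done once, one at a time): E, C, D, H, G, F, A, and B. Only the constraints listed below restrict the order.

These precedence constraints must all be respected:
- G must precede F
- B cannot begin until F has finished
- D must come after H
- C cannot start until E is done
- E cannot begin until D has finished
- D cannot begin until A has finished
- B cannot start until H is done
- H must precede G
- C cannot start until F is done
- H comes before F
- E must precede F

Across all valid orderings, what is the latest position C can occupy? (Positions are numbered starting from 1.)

8

C has no required successors, so nothing stops it from going last (position 8).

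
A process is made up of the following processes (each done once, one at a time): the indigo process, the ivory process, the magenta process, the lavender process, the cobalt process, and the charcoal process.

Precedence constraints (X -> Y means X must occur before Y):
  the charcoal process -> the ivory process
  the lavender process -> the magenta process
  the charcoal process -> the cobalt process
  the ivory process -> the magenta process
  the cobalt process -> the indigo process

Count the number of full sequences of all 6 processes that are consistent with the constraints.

26

The processes with no prerequisites are the lavender process, the charcoal process; any of them can be placed first.
Counting all ways to extend the partial order to a total order gives 26.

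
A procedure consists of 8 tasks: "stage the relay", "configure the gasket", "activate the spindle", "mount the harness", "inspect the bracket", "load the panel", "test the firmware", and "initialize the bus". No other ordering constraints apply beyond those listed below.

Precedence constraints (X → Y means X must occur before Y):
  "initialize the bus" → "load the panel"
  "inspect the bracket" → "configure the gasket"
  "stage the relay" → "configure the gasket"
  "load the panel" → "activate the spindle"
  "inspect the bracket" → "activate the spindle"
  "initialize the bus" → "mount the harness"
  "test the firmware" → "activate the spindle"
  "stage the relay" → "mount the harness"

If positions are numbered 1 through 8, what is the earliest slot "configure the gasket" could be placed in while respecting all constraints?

The tasks that are forced before "configure the gasket", directly or transitively, are "stage the relay", "inspect the bracket". That's 2 tasks.
So at minimum 2 tasks come before "configure the gasket", putting "configure the gasket" no earlier than position 3. That position is achievable by scheduling exactly those predecessors first.

3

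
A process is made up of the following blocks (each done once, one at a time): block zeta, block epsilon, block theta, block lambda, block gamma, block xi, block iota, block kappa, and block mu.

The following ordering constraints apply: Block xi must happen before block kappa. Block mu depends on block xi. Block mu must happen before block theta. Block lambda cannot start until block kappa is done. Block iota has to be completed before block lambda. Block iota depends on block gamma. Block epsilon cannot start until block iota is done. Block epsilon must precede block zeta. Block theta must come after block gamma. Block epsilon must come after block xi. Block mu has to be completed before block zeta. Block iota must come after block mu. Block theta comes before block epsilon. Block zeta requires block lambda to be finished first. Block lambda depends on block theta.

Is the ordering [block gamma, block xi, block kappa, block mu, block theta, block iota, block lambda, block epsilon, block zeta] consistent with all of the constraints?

Yes

Every stated constraint is respected: block xi sits at position 2, ahead of block epsilon at position 8, and each of the other listed pairs likewise has the predecessor earlier in the sequence.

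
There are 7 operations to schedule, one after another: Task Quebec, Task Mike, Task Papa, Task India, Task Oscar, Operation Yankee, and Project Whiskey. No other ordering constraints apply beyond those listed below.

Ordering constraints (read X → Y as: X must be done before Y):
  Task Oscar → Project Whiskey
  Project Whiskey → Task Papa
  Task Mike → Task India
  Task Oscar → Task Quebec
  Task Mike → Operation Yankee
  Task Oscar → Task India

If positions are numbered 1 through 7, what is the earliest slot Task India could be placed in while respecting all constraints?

3

The operations that are forced before Task India, directly or transitively, are Task Mike, Task Oscar. That's 2 operations.
With 2 mandatory predecessors, the earliest Task India can sit is position 2+1 = 3, and placing just those 2 first achieves it.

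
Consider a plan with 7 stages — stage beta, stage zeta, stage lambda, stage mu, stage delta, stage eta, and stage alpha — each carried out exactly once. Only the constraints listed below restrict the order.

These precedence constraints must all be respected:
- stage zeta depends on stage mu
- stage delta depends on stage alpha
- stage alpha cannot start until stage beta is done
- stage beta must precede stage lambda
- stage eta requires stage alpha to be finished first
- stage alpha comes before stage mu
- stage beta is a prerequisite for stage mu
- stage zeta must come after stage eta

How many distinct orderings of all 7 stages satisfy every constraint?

48

Stage beta is the only stage with nothing required before it, so every ordering starts there.
Enumerating by repeatedly choosing an available stage (one whose prerequisites are all placed) gives 48 distinct complete orderings.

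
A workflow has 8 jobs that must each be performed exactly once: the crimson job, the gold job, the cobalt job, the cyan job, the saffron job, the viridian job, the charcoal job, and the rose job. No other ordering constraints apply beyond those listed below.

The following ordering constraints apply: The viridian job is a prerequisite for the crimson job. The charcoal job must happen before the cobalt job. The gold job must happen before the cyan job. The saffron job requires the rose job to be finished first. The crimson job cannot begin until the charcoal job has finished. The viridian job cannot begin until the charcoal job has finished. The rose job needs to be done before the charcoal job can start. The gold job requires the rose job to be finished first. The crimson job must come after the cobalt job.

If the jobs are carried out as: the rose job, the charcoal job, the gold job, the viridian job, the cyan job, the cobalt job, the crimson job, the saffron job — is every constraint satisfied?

Yes

Checking each listed constraint against this order: for instance, the rose job is in position 1 and the saffron job in position 8, so that constraint holds — and the remaining constraints check out the same way.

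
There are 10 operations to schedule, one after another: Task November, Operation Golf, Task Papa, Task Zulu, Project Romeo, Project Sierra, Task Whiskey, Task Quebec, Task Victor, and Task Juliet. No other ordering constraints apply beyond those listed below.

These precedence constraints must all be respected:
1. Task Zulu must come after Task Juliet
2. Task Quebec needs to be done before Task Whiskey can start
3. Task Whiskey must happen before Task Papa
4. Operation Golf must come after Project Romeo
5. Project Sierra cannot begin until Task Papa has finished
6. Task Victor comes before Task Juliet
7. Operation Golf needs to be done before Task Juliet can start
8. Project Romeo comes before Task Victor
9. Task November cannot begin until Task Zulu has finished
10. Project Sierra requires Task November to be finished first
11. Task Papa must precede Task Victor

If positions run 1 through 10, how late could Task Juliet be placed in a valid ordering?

7

Following every chain forward from Task Juliet, the operations that must come later are Task November, Task Zulu, Project Sierra — 3 of them.
So at least 3 operations follow Task Juliet, putting Task Juliet no later than position 7. That position is achievable by scheduling everything else first.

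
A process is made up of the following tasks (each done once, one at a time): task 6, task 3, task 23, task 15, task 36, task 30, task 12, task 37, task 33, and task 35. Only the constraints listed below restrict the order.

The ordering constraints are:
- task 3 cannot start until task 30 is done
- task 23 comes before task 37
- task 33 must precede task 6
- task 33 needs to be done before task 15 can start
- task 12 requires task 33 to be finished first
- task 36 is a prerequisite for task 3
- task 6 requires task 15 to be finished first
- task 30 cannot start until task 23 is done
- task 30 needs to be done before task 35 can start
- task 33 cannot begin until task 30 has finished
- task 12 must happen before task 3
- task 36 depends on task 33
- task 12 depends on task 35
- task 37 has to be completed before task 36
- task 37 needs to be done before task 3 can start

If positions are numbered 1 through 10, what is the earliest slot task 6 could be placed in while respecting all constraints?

5

Every task that must precede task 6 has to come before it. Tracing all chains that end at task 6, those tasks are: task 23, task 15, task 30, task 33 — 4 in total.
With 4 mandatory predecessors, the earliest task 6 can sit is position 4+1 = 5, and placing just those 4 first achieves it.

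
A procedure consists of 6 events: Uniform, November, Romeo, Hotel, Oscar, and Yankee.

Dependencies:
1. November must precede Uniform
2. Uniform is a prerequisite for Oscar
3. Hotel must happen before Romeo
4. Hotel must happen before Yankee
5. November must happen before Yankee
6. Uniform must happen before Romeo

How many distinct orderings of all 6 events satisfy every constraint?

The events with no prerequisites are November, Hotel; any of them can be placed first.
Counting all ways to extend the partial order to a total order gives 24.

24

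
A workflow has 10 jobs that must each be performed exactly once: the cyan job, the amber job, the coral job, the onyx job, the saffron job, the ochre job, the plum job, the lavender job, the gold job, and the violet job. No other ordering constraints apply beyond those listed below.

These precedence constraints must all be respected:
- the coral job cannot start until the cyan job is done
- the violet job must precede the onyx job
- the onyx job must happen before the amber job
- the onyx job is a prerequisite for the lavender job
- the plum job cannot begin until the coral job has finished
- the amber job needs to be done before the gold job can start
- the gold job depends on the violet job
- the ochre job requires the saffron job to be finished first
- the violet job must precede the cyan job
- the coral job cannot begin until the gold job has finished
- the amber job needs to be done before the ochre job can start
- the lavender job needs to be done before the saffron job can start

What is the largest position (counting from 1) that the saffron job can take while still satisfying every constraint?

Following the constraints forward from the saffron job, its only required successor is the ochre job.
So at least 1 job follows the saffron job, putting the saffron job no later than position 9. That position is achievable by scheduling everything else first.

9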